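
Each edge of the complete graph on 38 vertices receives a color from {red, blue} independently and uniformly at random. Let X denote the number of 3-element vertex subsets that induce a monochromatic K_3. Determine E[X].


Let X = Σ_S X_S over the C(38, 3) = 8436 subsets S of size 3, where X_S = 1 if the K_3 on S is monochromatic.
For a fixed S, the K_3 on S has C(3, 2) = 3 edges. P[all 3 edges red] = (1/2)^3, and likewise for blue, so P[monochromatic] = 2·(1/2)^3 = 2^{1 − 3} = 1/4.
Summing: E[X] = C(38, 3) · 2^{1 − 3} = 8436 · 1/4 = 2109.
Numerically: E[X] ≈ 2109.000.

E[X] = C(38,3)·2^(1−C(3,2)) = 2109 ≈ 2109.000.


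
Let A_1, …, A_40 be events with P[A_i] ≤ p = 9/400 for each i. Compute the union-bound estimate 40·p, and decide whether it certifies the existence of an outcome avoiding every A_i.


Union bound: P[∪_{i=1}^{40} A_i] ≤ Σ_i P[A_i] ≤ 40·p = 40·(9/400) = 9/10.
Numerically: 9/10 ≈ 0.9000.
Is 9/10 < 1? YES.
Since P[∪ A_i] ≤ 9/10 < 1, the complement has P[∩ A_i^c] ≥ 1 − 9/10 = 1/10 > 0, so some outcome avoids every A_i.

40·p = 9/10 ≈ 0.9000; existence CERTIFIED by the union bound.


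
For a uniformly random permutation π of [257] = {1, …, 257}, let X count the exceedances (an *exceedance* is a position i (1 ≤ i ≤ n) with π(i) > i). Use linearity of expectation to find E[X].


Write X = Σ_{i=1}^{257} X_i, where X_i = 1_{π(i) > i}.
For each fixed i, π(i) is uniform over {1, …, 257} (marginal of a uniform permutation), so P[π(i) > i] = (n − i)/n. Summing: Σ_{i=1}^{257} (n − i)/n = (0 + 1 + … + 256)/257 = 257(257 − 1)/(2·257) = (257 − 1)/2.
Hence E[X] = Σ_{i=1}^{257} (257 − i)/257 = 128 ≈ 128.00000.

E[X] = 128 = 128.00000.


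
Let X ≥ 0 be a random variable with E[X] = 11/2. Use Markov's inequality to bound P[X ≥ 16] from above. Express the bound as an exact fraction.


μ = E[X] = 11/2, a = 16.
Markov: P[X ≥ 16] ≤ μ/a = (11/2)/16 = 11/32.
Numerically: ≈ 0.3438.
(Since a = 16 > μ = 5.5000, the bound 11/32 is < 1 and informative.)

P[X ≥ 16] ≤ 11/32 ≈ 0.3438.


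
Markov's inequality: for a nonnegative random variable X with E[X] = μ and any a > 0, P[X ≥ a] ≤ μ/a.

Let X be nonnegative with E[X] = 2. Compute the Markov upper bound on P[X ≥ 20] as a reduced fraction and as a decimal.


μ = E[X] = 2, a = 20.
Markov: P[X ≥ 20] ≤ μ/a = (2)/20 = 1/10.
Numerically: ≈ 0.10000.
(Since a = 20 > μ = 2.00000, the bound 1/10 is < 1 and informative.)

P[X ≥ 20] ≤ 1/10 ≈ 0.10000.


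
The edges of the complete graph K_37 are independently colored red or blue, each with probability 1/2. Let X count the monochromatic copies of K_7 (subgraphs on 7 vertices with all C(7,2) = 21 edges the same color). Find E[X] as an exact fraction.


Let X = Σ_S X_S over the C(37, 7) = 10295472 subsets S of size 7, where X_S = 1 if the K_7 on S is monochromatic.
For a fixed S, the K_7 on S has C(7, 2) = 21 edges. P[all 21 edges red] = (1/2)^21, and likewise for blue, so P[monochromatic] = 2·(1/2)^21 = 2^{1 − 21} = 1/1048576.
Summing: E[X] = C(37, 7) · 2^{1 − 21} = 10295472 · 1/1048576 = 643467/65536.
Numerically: E[X] ≈ 9.81853.

E[X] = C(37,7)·2^(1−C(7,2)) = 643467/65536 ≈ 9.81853.


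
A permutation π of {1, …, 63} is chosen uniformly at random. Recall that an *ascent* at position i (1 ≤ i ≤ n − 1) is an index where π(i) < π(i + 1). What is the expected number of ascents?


Write X = Σ X_I over i = 1, …, 62, with X_I the indicator of one ascent.
There are 62 indicators.
For each fixed i, the pair (π(i), π(i+1)) is a uniformly random ordered pair of distinct values from {1, …, 63}; by symmetry P[π(i) < π(i+1)] = 1/2.
By linearity: E[X] = 62 · (1/2) = (63 − 1) · (1/2) = 31 ≈ 31.000000.

E[X] = 31 = 31.000000.


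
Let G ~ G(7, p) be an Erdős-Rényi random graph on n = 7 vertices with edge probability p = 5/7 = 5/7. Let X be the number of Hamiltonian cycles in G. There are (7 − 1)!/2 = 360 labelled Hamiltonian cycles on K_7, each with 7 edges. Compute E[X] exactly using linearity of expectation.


K_7 has (7 − 1)!/2 = 360 labelled Hamiltonian cycles.
For each such Hamiltonian cycle H, let X_H = 1 if all 7 edges of H are present in G. Then P[X_H = 1] = p^{7} = (5/7)^{7} = 78125/823543.
By linearity of expectation: E[X] = Σ_H E[X_H] = 360 · p^{7} = 360 · 78125/823543 = 28125000/823543.
Numerically: E[X] ≈ 34.15.

E[X] = 360 · (5/7)^{7} = 28125000/823543 ≈ 34.15.


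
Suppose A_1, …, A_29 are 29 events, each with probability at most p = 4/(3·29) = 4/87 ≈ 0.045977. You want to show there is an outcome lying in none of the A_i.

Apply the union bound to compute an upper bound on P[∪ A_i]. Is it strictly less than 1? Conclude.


Union bound: P[∪_{i=1}^{29} A_i] ≤ Σ_i P[A_i] ≤ 29·p = 29·(4/87) = 4/3.
Numerically: 4/3 ≈ 1.333333.
Is 4/3 < 1? NO.
Since the bound 4/3 is ≥ 1, the union bound is uninformative here; it does NOT by itself certify existence.

29·p = 4/3 ≈ 1.333333; existence NOT certified by the union bound.


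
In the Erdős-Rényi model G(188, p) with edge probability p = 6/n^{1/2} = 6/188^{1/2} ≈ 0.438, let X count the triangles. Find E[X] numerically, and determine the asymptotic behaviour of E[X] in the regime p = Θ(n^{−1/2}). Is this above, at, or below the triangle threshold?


Number of potential triangles: C(188, 3) = 1089836.
Each occurs with probability p³ ≈ (0.438)³ ≈ 8.37948e-02.
By linearity: E[X] = C(188, 3)·p³ ≈ 1089836 · 8.37948e-02 ≈ 91322.570.
Since α = 1/2 < 1, p = c/n^{1/2} ≫ 1/n is above the triangle threshold p ~ 1/n. Asymptotically E[X] ~ (c³/6)·n^{3(1−α)} = (6³/6)·n^{1.5} → ∞; triangles are abundant w.h.p.

E[X] ≈ 91322.570; in regime p = Θ(1/n^{1/2}) E[X] diverges (above the triangle threshold p ~ 1/n).


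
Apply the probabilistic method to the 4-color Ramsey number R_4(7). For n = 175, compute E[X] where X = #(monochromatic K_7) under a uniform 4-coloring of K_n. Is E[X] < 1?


E[X] = C(175, 7) · 4^{1 − 21} = 883208107275 · 4^{−20} = 883208107275/1099511627776.
As a reduced fraction: E[X] = 883208107275/1099511627776 ≈ 0.8032731.
Is E[X] < 1? YES.
Since E[X] < 1, there exists a 4-coloring of K_{175} with no monochromatic K_7; hence R_4(7) > 175.

E[X] = 883208107275/1099511627776 ≈ 0.8032731; E[X] < 1, so R_4(7) > 175.


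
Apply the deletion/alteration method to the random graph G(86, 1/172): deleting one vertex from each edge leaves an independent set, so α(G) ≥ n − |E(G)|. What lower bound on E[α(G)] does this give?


E[|E(G)|] = C(86, 2)·p = 3655 · (1/172) = 85/4.
E[α(G)] ≥ n − E[|E(G)|] = 86 − 85/4 = 259/4.
Numerically: ≈ 64.750000.
(This is only a lower bound; the true E[α(G)] may be larger.)

E[α(G)] ≥ 259/4 ≈ 64.750000.


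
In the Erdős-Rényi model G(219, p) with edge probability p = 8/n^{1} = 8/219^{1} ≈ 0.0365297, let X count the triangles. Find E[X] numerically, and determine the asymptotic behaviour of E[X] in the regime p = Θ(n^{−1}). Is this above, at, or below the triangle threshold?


Number of potential triangles: C(219, 3) = 1726669.
Each occurs with probability p³ ≈ (0.0365297)³ ≈ 4.87458465e-05.
By linearity: E[X] = C(219, 3)·p³ ≈ 1726669 · 4.87458465e-05 ≈ 84.167942.
Here α = 1, so p = 8/n is exactly at the triangle threshold p ~ 1/n. Asymptotically E[X] → c³/6 = 8³/6 = 256/3 ≈ 85.333333, a bounded constant. In this regime the triangle count is asymptotically Poisson(c³/6).

E[X] ≈ 84.167942; in regime p = Θ(1/n^{1}) E[X] stays bounded (at the triangle threshold p ~ 1/n).


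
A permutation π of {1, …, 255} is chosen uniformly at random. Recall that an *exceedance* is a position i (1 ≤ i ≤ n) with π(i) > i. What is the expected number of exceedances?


Write X = Σ_{i=1}^{255} X_i, where X_i = 1_{π(i) > i}.
For each fixed i, π(i) is uniform over {1, …, 255} (marginal of a uniform permutation), so P[π(i) > i] = (n − i)/n. Summing: Σ_{i=1}^{255} (n − i)/n = (0 + 1 + … + 254)/255 = 255(255 − 1)/(2·255) = (255 − 1)/2.
Hence E[X] = Σ_{i=1}^{255} (255 − i)/255 = 127 ≈ 127.000.

E[X] = 127 = 127.000.


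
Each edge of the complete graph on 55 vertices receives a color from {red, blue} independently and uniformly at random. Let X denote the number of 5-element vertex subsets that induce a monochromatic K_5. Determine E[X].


Let X = Σ_S X_S over the C(55, 5) = 3478761 subsets S of size 5, where X_S = 1 if the K_5 on S is monochromatic.
For a fixed S, the K_5 on S has C(5, 2) = 10 edges. P[all 10 edges red] = (1/2)^10, and likewise for blue, so P[monochromatic] = 2·(1/2)^10 = 2^{1 − 10} = 1/512.
Summing: E[X] = C(55, 5) · 2^{1 − 10} = 3478761 · 1/512 = 3478761/512.
Numerically: E[X] ≈ 6794.45508.

E[X] = C(55,5)·2^(1−C(5,2)) = 3478761/512 ≈ 6794.45508.


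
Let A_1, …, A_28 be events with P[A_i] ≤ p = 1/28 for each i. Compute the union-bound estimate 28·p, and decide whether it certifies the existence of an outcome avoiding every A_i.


Union bound: P[∪_{i=1}^{28} A_i] ≤ Σ_i P[A_i] ≤ 28·p = 28·(1/28) = 1.
Numerically: 1 ≈ 1.0000.
Is 1 < 1? NO.
Since the bound 1 is ≥ 1, the union bound is uninformative here; it does NOT by itself certify existence.

28·p = 1 ≈ 1.0000; existence NOT certified by the union bound.


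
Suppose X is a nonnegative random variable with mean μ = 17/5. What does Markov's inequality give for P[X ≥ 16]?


μ = E[X] = 17/5, a = 16.
Markov: P[X ≥ 16] ≤ μ/a = (17/5)/16 = 17/80.
Numerically: ≈ 0.212.
(Since a = 16 > μ = 3.400, the bound 17/80 is < 1 and informative.)

P[X ≥ 16] ≤ 17/80 ≈ 0.212.


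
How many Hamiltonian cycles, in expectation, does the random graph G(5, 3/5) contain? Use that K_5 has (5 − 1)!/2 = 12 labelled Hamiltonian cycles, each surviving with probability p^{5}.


K_5 has (5 − 1)!/2 = 12 labelled Hamiltonian cycles.
For each such Hamiltonian cycle H, let X_H = 1 if all 5 edges of H are present in G. Then P[X_H = 1] = p^{5} = (3/5)^{5} = 243/3125.
Summing the indicators: E[X] = Σ_H E[X_H] = 12 · p^{5} = 12 · 243/3125 = 2916/3125.
Numerically: E[X] ≈ 0.933.

E[X] = 12 · (3/5)^{5} = 2916/3125 ≈ 0.933.


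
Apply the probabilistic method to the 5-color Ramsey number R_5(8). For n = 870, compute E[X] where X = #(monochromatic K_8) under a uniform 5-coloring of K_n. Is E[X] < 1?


E[X] = C(870, 8) · 5^{1 − 28} = 7881626782940464620 · 5^{−27} = 7881626782940464620/7450580596923828125.
As a reduced fraction: E[X] = 1576325356588092924/1490116119384765625 ≈ 1.057854.
Is E[X] < 1? NO.
Since E[X] ≥ 1, the first-moment bound is inconclusive at n = 870; it does NOT by itself certify R_5(8) > 870.

E[X] = 1576325356588092924/1490116119384765625 ≈ 1.057854; E[X] ≥ 1; first-moment method inconclusive here.


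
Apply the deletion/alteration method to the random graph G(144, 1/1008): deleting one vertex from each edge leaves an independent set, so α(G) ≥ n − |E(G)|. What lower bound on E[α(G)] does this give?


E[|E(G)|] = C(144, 2)·p = 10296 · (1/1008) = 143/14.
E[α(G)] ≥ n − E[|E(G)|] = 144 − 143/14 = 1873/14.
Numerically: ≈ 133.786.
(This is only a lower bound; the true E[α(G)] may be larger.)

E[α(G)] ≥ 1873/14 ≈ 133.786.


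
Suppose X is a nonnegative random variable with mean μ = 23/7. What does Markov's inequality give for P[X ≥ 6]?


μ = E[X] = 23/7, a = 6.
Markov: P[X ≥ 6] ≤ μ/a = (23/7)/6 = 23/42.
Numerically: ≈ 0.548.
(Since a = 6 > μ = 3.286, the bound 23/42 is < 1 and informative.)

P[X ≥ 6] ≤ 23/42 ≈ 0.548.


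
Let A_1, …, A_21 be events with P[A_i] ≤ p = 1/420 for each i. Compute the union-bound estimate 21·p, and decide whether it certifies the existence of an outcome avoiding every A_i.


Union bound: P[∪_{i=1}^{21} A_i] ≤ Σ_i P[A_i] ≤ 21·p = 21·(1/420) = 1/20.
Numerically: 1/20 ≈ 0.0500.
Is 1/20 < 1? YES.
Since P[∪ A_i] ≤ 1/20 < 1, the complement has P[∩ A_i^c] ≥ 1 − 1/20 = 19/20 > 0, so some outcome avoids every A_i.

21·p = 1/20 ≈ 0.0500; existence CERTIFIED by the union bound.


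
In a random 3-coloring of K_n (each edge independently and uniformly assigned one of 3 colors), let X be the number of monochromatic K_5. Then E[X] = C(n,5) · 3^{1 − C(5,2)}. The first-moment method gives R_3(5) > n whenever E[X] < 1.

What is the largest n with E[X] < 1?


We need C(n, 5) · 3^{1 − 10} < 1, i.e. C(n, 5) < 3^{10 − 1} = 19683.
Check values of n near the boundary:
  n = 17: C(17, 5) = 6188; 6188 < 19683? YES
  n = 18: C(18, 5) = 8568; 8568 < 19683? YES
  n = 19: C(19, 5) = 11628; 11628 < 19683? YES
  n = 20: C(20, 5) = 15504; 15504 < 19683? YES
  n = 21: C(21, 5) = 20349; 20349 < 19683? NO
  n = 22: C(22, 5) = 26334; 26334 < 19683? NO
The largest n with C(n, 5) < 19683 is n = 20 (where E[X] = 5168/6561 ≈ 0.788). Hence R_3(5) > 20, i.e. R_3(5) ≥ 21.

Largest n = 20; hence R_3(5) > 20.


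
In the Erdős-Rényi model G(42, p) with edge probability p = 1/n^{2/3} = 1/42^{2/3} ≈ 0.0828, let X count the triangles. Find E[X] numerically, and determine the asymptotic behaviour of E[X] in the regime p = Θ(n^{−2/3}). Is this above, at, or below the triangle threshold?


Number of potential triangles: C(42, 3) = 11480.
Each occurs with probability p³ ≈ (0.0828)³ ≈ 5.66893e-04.
By linearity: E[X] = C(42, 3)·p³ ≈ 11480 · 5.66893e-04 ≈ 6.508.
Since α = 2/3 < 1, p = c/n^{2/3} ≫ 1/n is above the triangle threshold p ~ 1/n. Asymptotically E[X] ~ (c³/6)·n^{3(1−α)} = (1³/6)·n^{1} → ∞; triangles are abundant w.h.p.

E[X] ≈ 6.508; in regime p = Θ(1/n^{2/3}) E[X] diverges (above the triangle threshold p ~ 1/n).


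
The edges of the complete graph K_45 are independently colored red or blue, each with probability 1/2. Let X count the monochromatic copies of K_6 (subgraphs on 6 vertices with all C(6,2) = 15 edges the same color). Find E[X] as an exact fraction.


Let X = Σ_S X_S over the C(45, 6) = 8145060 subsets S of size 6, where X_S = 1 if the K_6 on S is monochromatic.
For a fixed S, the K_6 on S has C(6, 2) = 15 edges. P[all 15 edges red] = (1/2)^15, and likewise for blue, so P[monochromatic] = 2·(1/2)^15 = 2^{1 − 15} = 1/16384.
By linearity of expectation: E[X] = C(45, 6) · 2^{1 − 15} = 8145060 · 1/16384 = 2036265/4096.
Numerically: E[X] ≈ 497.135.

E[X] = C(45,6)·2^(1−C(6,2)) = 2036265/4096 ≈ 497.135.


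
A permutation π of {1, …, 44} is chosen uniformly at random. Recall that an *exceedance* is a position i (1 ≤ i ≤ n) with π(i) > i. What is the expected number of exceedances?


Write X = Σ_{i=1}^{44} X_i, where X_i = 1_{π(i) > i}.
For each fixed i, π(i) is uniform over {1, …, 44} (marginal of a uniform permutation), so P[π(i) > i] = (n − i)/n. Summing: Σ_{i=1}^{44} (n − i)/n = (0 + 1 + … + 43)/44 = 44(44 − 1)/(2·44) = (44 − 1)/2.
Hence E[X] = Σ_{i=1}^{44} (44 − i)/44 = 43/2 ≈ 21.500000.

E[X] = 43/2 = 21.500000.


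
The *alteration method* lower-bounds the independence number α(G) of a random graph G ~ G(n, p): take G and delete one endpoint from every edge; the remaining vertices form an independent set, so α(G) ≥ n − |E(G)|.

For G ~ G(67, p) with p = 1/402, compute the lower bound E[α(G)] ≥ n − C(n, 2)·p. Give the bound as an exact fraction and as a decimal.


E[|E(G)|] = C(67, 2)·p = 2211 · (1/402) = 11/2.
E[α(G)] ≥ n − E[|E(G)|] = 67 − 11/2 = 123/2.
Numerically: ≈ 61.500.
(This is only a lower bound; the true E[α(G)] may be larger.)

E[α(G)] ≥ 123/2 ≈ 61.500.


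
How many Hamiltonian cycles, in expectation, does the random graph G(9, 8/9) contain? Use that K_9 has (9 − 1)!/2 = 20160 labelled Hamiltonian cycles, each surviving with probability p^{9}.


K_9 has (9 − 1)!/2 = 20160 labelled Hamiltonian cycles.
For each such Hamiltonian cycle H, let X_H = 1 if all 9 edges of H are present in G. Then P[X_H = 1] = p^{9} = (8/9)^{9} = 134217728/387420489.
By linearity of expectation: E[X] = Σ_H E[X_H] = 20160 · p^{9} = 20160 · 134217728/387420489 = 300647710720/43046721.
Numerically: E[X] ≈ 6984.2.

E[X] = 20160 · (8/9)^{9} = 300647710720/43046721 ≈ 6984.2.


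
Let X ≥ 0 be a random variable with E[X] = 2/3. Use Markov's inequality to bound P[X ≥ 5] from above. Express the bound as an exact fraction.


μ = E[X] = 2/3, a = 5.
Markov: P[X ≥ 5] ≤ μ/a = (2/3)/5 = 2/15.
Numerically: ≈ 0.133.
(Since a = 5 > μ = 0.667, the bound 2/15 is < 1 and informative.)

P[X ≥ 5] ≤ 2/15 ≈ 0.133.


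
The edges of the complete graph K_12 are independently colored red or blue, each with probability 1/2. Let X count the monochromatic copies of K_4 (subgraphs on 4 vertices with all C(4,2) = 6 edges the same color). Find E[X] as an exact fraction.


Let X = Σ_S X_S over the C(12, 4) = 495 subsets S of size 4, where X_S = 1 if the K_4 on S is monochromatic.
For a fixed S, the K_4 on S has C(4, 2) = 6 edges. P[all 6 edges red] = (1/2)^6, and likewise for blue, so P[monochromatic] = 2·(1/2)^6 = 2^{1 − 6} = 1/32.
By linearity of expectation: E[X] = C(12, 4) · 2^{1 − 6} = 495 · 1/32 = 495/32.
Numerically: E[X] ≈ 15.468750.

E[X] = C(12,4)·2^(1−C(4,2)) = 495/32 ≈ 15.468750.


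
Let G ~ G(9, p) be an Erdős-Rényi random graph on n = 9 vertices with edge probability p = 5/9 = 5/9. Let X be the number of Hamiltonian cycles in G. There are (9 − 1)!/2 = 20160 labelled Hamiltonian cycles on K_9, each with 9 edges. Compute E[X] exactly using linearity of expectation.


K_9 has (9 − 1)!/2 = 20160 labelled Hamiltonian cycles.
For each such Hamiltonian cycle H, let X_H = 1 if all 9 edges of H are present in G. Then P[X_H = 1] = p^{9} = (5/9)^{9} = 1953125/387420489.
Summing the indicators: E[X] = Σ_H E[X_H] = 20160 · p^{9} = 20160 · 1953125/387420489 = 4375000000/43046721.
Numerically: E[X] ≈ 101.6.

E[X] = 20160 · (5/9)^{9} = 4375000000/43046721 ≈ 101.6.


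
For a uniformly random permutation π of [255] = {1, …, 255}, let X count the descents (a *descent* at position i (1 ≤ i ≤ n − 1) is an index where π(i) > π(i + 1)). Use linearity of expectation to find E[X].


Write X = Σ X_I over i = 1, …, 254, with X_I the indicator of one descent.
There are 254 indicators.
For each fixed i, the pair (π(i), π(i+1)) is a uniformly random ordered pair of distinct values from {1, …, 255}; by symmetry P[π(i) > π(i+1)] = 1/2.
By linearity: E[X] = 254 · (1/2) = (255 − 1) · (1/2) = 127 ≈ 127.000.

E[X] = 127 = 127.000.


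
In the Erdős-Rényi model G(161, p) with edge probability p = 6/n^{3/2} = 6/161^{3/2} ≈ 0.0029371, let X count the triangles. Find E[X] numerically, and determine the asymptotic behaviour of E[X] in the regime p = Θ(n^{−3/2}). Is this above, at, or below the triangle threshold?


Number of potential triangles: C(161, 3) = 682640.
Each occurs with probability p³ ≈ (0.0029371)³ ≈ 2.5335957e-08.
By linearity: E[X] = C(161, 3)·p³ ≈ 682640 · 2.5335957e-08 ≈ 0.01730.
Since α = 3/2 > 1, p = c/n^{3/2} = o(1/n) is below the triangle threshold p ~ 1/n. Asymptotically E[X] ~ (c³/6)·n^{3(1−α)} = (6³/6)·n^{-1.5} → 0, so by Markov's inequality G has no triangles w.h.p.

E[X] ≈ 0.01730; in regime p = Θ(1/n^{3/2}) E[X] tends to 0 (below the triangle threshold p ~ 1/n).


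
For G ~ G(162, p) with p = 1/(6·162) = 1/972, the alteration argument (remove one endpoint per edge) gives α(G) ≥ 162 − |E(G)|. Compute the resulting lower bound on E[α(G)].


E[|E(G)|] = C(162, 2)·p = 13041 · (1/972) = 161/12.
E[α(G)] ≥ n − E[|E(G)|] = 162 − 161/12 = 1783/12.
Numerically: ≈ 148.583333.
(This is only a lower bound; the true E[α(G)] may be larger.)

E[α(G)] ≥ 1783/12 ≈ 148.583333.


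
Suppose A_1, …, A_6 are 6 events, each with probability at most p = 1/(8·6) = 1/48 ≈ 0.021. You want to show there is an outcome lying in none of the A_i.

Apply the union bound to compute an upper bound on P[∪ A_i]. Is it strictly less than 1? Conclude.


Union bound: P[∪_{i=1}^{6} A_i] ≤ Σ_i P[A_i] ≤ 6·p = 6·(1/48) = 1/8.
Numerically: 1/8 ≈ 0.125.
Is 1/8 < 1? YES.
Since P[∪ A_i] ≤ 1/8 < 1, the complement has P[∩ A_i^c] ≥ 1 − 1/8 = 7/8 > 0, so some outcome avoids every A_i.

6·p = 1/8 ≈ 0.125; existence CERTIFIED by the union bound.


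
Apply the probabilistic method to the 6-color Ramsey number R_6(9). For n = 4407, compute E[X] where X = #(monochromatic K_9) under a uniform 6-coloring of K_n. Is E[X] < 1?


E[X] = C(4407, 9) · 6^{1 − 36} = 1713856532599459170657070050 · 6^{−35} = 1713856532599459170657070050/1719070799748422591028658176.
As a reduced fraction: E[X] = 285642755433243195109511675/286511799958070431838109696 ≈ 0.9969668.
Is E[X] < 1? YES.
Since E[X] < 1, there exists a 6-coloring of K_{4407} with no monochromatic K_9; hence R_6(9) > 4407.

E[X] = 285642755433243195109511675/286511799958070431838109696 ≈ 0.9969668; E[X] < 1, so R_6(9) > 4407.


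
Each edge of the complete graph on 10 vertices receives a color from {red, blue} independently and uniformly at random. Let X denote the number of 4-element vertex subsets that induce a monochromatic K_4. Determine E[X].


Let X = Σ_S X_S over the C(10, 4) = 210 subsets S of size 4, where X_S = 1 if the K_4 on S is monochromatic.
For a fixed S, the K_4 on S has C(4, 2) = 6 edges. P[all 6 edges red] = (1/2)^6, and likewise for blue, so P[monochromatic] = 2·(1/2)^6 = 2^{1 − 6} = 1/32.
By linearity of expectation: E[X] = C(10, 4) · 2^{1 − 6} = 210 · 1/32 = 105/16.
Numerically: E[X] ≈ 6.562.

E[X] = C(10,4)·2^(1−C(4,2)) = 105/16 ≈ 6.562.


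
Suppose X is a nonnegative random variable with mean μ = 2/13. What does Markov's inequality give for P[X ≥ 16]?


μ = E[X] = 2/13, a = 16.
Markov: P[X ≥ 16] ≤ μ/a = (2/13)/16 = 1/104.
Numerically: ≈ 0.00962.
(Since a = 16 > μ = 0.15385, the bound 1/104 is < 1 and informative.)

P[X ≥ 16] ≤ 1/104 ≈ 0.00962.


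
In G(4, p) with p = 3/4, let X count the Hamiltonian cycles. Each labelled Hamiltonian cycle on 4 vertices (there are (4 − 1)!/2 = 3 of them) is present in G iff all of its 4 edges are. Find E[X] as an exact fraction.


K_4 has (4 − 1)!/2 = 3 labelled Hamiltonian cycles.
For each such Hamiltonian cycle H, let X_H = 1 if all 4 edges of H are present in G. Then P[X_H = 1] = p^{4} = (3/4)^{4} = 81/256.
Summing the indicators: E[X] = Σ_H E[X_H] = 3 · p^{4} = 3 · 81/256 = 243/256.
Numerically: E[X] ≈ 0.949219.

E[X] = 3 · (3/4)^{4} = 243/256 ≈ 0.949219.


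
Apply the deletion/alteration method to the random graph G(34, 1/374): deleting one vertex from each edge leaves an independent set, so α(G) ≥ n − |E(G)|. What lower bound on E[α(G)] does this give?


E[|E(G)|] = C(34, 2)·p = 561 · (1/374) = 3/2.
E[α(G)] ≥ n − E[|E(G)|] = 34 − 3/2 = 65/2.
Numerically: ≈ 32.50000.
(This is only a lower bound; the true E[α(G)] may be larger.)

E[α(G)] ≥ 65/2 ≈ 32.50000.


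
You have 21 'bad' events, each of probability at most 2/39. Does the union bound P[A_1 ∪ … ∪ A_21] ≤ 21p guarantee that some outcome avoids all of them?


Union bound: P[∪_{i=1}^{21} A_i] ≤ Σ_i P[A_i] ≤ 21·p = 21·(2/39) = 14/13.
Numerically: 14/13 ≈ 1.0769231.
Is 14/13 < 1? NO.
Since the bound 14/13 is ≥ 1, the union bound is uninformative here; it does NOT by itself certify existence.

21·p = 14/13 ≈ 1.0769231; existence NOT certified by the union bound.


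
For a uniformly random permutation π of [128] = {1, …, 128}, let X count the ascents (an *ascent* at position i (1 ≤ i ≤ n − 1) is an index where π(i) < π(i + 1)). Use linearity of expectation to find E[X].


Write X = Σ X_I over i = 1, …, 127, with X_I the indicator of one ascent.
There are 127 indicators.
For each fixed i, the pair (π(i), π(i+1)) is a uniformly random ordered pair of distinct values from {1, …, 128}; by symmetry P[π(i) < π(i+1)] = 1/2.
By linearity: E[X] = 127 · (1/2) = (128 − 1) · (1/2) = 127/2 ≈ 63.500.

E[X] = 127/2 = 63.500.


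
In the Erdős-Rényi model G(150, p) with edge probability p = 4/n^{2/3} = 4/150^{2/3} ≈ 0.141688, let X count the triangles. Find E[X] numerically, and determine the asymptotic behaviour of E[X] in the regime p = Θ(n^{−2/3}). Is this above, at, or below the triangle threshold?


Number of potential triangles: C(150, 3) = 551300.
Each occurs with probability p³ ≈ (0.141688)³ ≈ 2.84444444e-03.
By linearity: E[X] = C(150, 3)·p³ ≈ 551300 · 2.84444444e-03 ≈ 1568.142222.
Since α = 2/3 < 1, p = c/n^{2/3} ≫ 1/n is above the triangle threshold p ~ 1/n. Asymptotically E[X] ~ (c³/6)·n^{3(1−α)} = (4³/6)·n^{1} → ∞; triangles are abundant w.h.p.

E[X] ≈ 1568.142222; in regime p = Θ(1/n^{2/3}) E[X] diverges (above the triangle threshold p ~ 1/n).


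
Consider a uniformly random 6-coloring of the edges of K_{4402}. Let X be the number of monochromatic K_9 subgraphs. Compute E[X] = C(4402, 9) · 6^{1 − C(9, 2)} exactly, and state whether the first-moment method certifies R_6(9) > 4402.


E[X] = C(4402, 9) · 6^{1 − 36} = 1696419745356657449393393700 · 6^{−35} = 1696419745356657449393393700/1719070799748422591028658176.
As a reduced fraction: E[X] = 141368312113054787449449475/143255899979035215919054848 ≈ 0.9868237.
Is E[X] < 1? YES.
Since E[X] < 1, there exists a 6-coloring of K_{4402} with no monochromatic K_9; hence R_6(9) > 4402.

E[X] = 141368312113054787449449475/143255899979035215919054848 ≈ 0.9868237; E[X] < 1, so R_6(9) > 4402.


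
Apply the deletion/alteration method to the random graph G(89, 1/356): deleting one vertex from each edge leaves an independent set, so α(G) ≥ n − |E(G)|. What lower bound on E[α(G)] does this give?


E[|E(G)|] = C(89, 2)·p = 3916 · (1/356) = 11.
E[α(G)] ≥ n − E[|E(G)|] = 89 − 11 = 78.
Numerically: ≈ 78.000000.
(This is only a lower bound; the true E[α(G)] may be larger.)

E[α(G)] ≥ 78 ≈ 78.000000.


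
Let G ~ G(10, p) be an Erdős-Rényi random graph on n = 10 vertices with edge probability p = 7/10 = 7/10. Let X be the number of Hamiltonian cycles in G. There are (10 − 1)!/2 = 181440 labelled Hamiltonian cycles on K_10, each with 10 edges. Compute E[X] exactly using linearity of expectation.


K_10 has (10 − 1)!/2 = 181440 labelled Hamiltonian cycles.
For each such Hamiltonian cycle H, let X_H = 1 if all 10 edges of H are present in G. Then P[X_H = 1] = p^{10} = (7/10)^{10} = 282475249/10000000000.
By linearity: E[X] = Σ_H E[X_H] = 181440 · p^{10} = 181440 · 282475249/10000000000 = 160163466183/31250000.
Numerically: E[X] ≈ 5.13e+03.

E[X] = 181440 · (7/10)^{10} = 160163466183/31250000 ≈ 5.13e+03.


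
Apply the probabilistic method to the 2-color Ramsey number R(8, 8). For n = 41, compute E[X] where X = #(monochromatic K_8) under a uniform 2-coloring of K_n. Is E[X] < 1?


E[X] = C(41, 8) · 2^{1 − 28} = 95548245 · 2^{−27} = 95548245/134217728.
As a reduced fraction: E[X] = 95548245/134217728 ≈ 0.71189.
Is E[X] < 1? YES.
Since E[X] < 1, there exists a 2-coloring of K_{41} with no monochromatic K_8; hence R(8, 8) > 41.

E[X] = 95548245/134217728 ≈ 0.71189; E[X] < 1, so R(8, 8) > 41.


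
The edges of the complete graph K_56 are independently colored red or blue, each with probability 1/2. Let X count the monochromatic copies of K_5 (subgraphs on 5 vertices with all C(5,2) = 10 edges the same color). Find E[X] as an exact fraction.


Let X = Σ_S X_S over the C(56, 5) = 3819816 subsets S of size 5, where X_S = 1 if the K_5 on S is monochromatic.
For a fixed S, the K_5 on S has C(5, 2) = 10 edges. P[all 10 edges red] = (1/2)^10, and likewise for blue, so P[monochromatic] = 2·(1/2)^10 = 2^{1 − 10} = 1/512.
By linearity of expectation: E[X] = C(56, 5) · 2^{1 − 10} = 3819816 · 1/512 = 477477/64.
Numerically: E[X] ≈ 7460.5781.

E[X] = C(56,5)·2^(1−C(5,2)) = 477477/64 ≈ 7460.5781.


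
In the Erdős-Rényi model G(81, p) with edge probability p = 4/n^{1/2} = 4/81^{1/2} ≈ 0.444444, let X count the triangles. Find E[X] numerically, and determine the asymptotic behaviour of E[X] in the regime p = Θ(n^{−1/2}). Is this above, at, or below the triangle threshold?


Number of potential triangles: C(81, 3) = 85320.
Each occurs with probability p³ ≈ (0.444444)³ ≈ 8.77914952e-02.
By linearity: E[X] = C(81, 3)·p³ ≈ 85320 · 8.77914952e-02 ≈ 7490.370370.
Since α = 1/2 < 1, p = c/n^{1/2} ≫ 1/n is above the triangle threshold p ~ 1/n. Asymptotically E[X] ~ (c³/6)·n^{3(1−α)} = (4³/6)·n^{1.5} → ∞; triangles are abundant w.h.p.

E[X] ≈ 7490.370370; in regime p = Θ(1/n^{1/2}) E[X] diverges (above the triangle threshold p ~ 1/n).


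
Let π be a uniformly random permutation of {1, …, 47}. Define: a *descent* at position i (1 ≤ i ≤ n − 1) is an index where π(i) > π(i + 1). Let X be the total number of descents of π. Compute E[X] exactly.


Write X = Σ X_I over i = 1, …, 46, with X_I the indicator of one descent.
There are 46 indicators.
For each fixed i, the pair (π(i), π(i+1)) is a uniformly random ordered pair of distinct values from {1, …, 47}; by symmetry P[π(i) > π(i+1)] = 1/2.
By linearity: E[X] = 46 · (1/2) = (47 − 1) · (1/2) = 23 ≈ 23.00000.

E[X] = 23 = 23.00000.


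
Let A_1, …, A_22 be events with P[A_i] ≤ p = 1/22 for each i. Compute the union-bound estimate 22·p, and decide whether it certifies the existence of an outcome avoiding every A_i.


Union bound: P[∪_{i=1}^{22} A_i] ≤ Σ_i P[A_i] ≤ 22·p = 22·(1/22) = 1.
Numerically: 1 ≈ 1.000.
Is 1 < 1? NO.
Since the bound 1 is ≥ 1, the union bound is uninformative here; it does NOT by itself certify existence.

22·p = 1 ≈ 1.000; existence NOT certified by the union bound.


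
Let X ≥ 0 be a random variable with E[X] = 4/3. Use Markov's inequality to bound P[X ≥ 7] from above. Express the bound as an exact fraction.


μ = E[X] = 4/3, a = 7.
Markov: P[X ≥ 7] ≤ μ/a = (4/3)/7 = 4/21.
Numerically: ≈ 0.19048.
(Since a = 7 > μ = 1.33333, the bound 4/21 is < 1 and informative.)

P[X ≥ 7] ≤ 4/21 ≈ 0.19048.


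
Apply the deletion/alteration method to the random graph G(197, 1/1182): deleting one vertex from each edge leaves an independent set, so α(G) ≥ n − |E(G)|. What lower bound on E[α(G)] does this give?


E[|E(G)|] = C(197, 2)·p = 19306 · (1/1182) = 49/3.
E[α(G)] ≥ n − E[|E(G)|] = 197 − 49/3 = 542/3.
Numerically: ≈ 180.666667.
(This is only a lower bound; the true E[α(G)] may be larger.)

E[α(G)] ≥ 542/3 ≈ 180.666667.


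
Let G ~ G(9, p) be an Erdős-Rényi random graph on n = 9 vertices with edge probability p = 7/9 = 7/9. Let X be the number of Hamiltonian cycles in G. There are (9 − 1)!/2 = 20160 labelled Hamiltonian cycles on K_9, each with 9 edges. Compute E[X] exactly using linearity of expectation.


K_9 has (9 − 1)!/2 = 20160 labelled Hamiltonian cycles.
For each such Hamiltonian cycle H, let X_H = 1 if all 9 edges of H are present in G. Then P[X_H = 1] = p^{9} = (7/9)^{9} = 40353607/387420489.
By linearity of expectation: E[X] = Σ_H E[X_H] = 20160 · p^{9} = 20160 · 40353607/387420489 = 90392079680/43046721.
Numerically: E[X] ≈ 2.1e+03.

E[X] = 20160 · (7/9)^{9} = 90392079680/43046721 ≈ 2.1e+03.


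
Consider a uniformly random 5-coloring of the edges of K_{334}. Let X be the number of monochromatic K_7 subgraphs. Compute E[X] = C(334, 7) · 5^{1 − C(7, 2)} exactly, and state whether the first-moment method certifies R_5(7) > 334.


E[X] = C(334, 7) · 5^{1 − 21} = 86359460961576 · 5^{−20} = 86359460961576/95367431640625.
As a reduced fraction: E[X] = 86359460961576/95367431640625 ≈ 0.905545.
Is E[X] < 1? YES.
Since E[X] < 1, there exists a 5-coloring of K_{334} with no monochromatic K_7; hence R_5(7) > 334.

E[X] = 86359460961576/95367431640625 ≈ 0.905545; E[X] < 1, so R_5(7) > 334.


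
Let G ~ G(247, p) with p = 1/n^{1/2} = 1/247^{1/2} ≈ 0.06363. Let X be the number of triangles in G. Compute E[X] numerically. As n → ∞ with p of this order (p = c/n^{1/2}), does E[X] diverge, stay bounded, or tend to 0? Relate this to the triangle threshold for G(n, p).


Number of potential triangles: C(247, 3) = 2481115.
Each occurs with probability p³ ≈ (0.06363)³ ≈ 2.576052e-04.
By linearity: E[X] = C(247, 3)·p³ ≈ 2481115 · 2.576052e-04 ≈ 639.1480.
Since α = 1/2 < 1, p = c/n^{1/2} ≫ 1/n is above the triangle threshold p ~ 1/n. Asymptotically E[X] ~ (c³/6)·n^{3(1−α)} = (1³/6)·n^{1.5} → ∞; triangles are abundant w.h.p.

E[X] ≈ 639.1480; in regime p = Θ(1/n^{1/2}) E[X] diverges (above the triangle threshold p ~ 1/n).


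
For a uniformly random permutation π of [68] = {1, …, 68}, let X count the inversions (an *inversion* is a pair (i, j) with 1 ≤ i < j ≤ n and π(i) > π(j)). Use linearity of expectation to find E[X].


Write X = Σ X_I over the C(68, 2) = 2278 pairs i < j, with X_I the indicator of one inversion.
There are 2278 indicators.
For each fixed pair i < j, the values π(i) and π(j) are two distinct elements of {1, …, 68} in uniformly random order; by symmetry P[π(i) > π(j)] = 1/2.
By linearity: E[X] = 2278 · (1/2) = C(68, 2) · (1/2) = 2278/2 = 1139 ≈ 1139.0000.

E[X] = 1139 = 1139.0000.


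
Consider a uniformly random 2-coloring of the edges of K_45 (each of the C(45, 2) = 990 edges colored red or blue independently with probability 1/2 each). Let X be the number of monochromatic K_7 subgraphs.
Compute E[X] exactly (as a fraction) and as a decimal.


Let X = Σ_S X_S over the C(45, 7) = 45379620 subsets S of size 7, where X_S = 1 if the K_7 on S is monochromatic.
For a fixed S, the K_7 on S has C(7, 2) = 21 edges. P[all 21 edges red] = (1/2)^21, and likewise for blue, so P[monochromatic] = 2·(1/2)^21 = 2^{1 − 21} = 1/1048576.
By linearity: E[X] = C(45, 7) · 2^{1 − 21} = 45379620 · 1/1048576 = 11344905/262144.
Numerically: E[X] ≈ 43.277.

E[X] = C(45,7)·2^(1−C(7,2)) = 11344905/262144 ≈ 43.277.


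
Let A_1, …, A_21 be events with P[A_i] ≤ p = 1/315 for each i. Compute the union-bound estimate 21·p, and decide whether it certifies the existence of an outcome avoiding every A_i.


Union bound: P[∪_{i=1}^{21} A_i] ≤ Σ_i P[A_i] ≤ 21·p = 21·(1/315) = 1/15.
Numerically: 1/15 ≈ 0.0667.
Is 1/15 < 1? YES.
Since P[∪ A_i] ≤ 1/15 < 1, the complement has P[∩ A_i^c] ≥ 1 − 1/15 = 14/15 > 0, so some outcome avoids every A_i.

21·p = 1/15 ≈ 0.0667; existence CERTIFIED by the union bound.


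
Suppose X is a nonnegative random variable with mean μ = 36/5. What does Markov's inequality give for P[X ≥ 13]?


μ = E[X] = 36/5, a = 13.
Markov: P[X ≥ 13] ≤ μ/a = (36/5)/13 = 36/65.
Numerically: ≈ 0.5538.
(Since a = 13 > μ = 7.2000, the bound 36/65 is < 1 and informative.)

P[X ≥ 13] ≤ 36/65 ≈ 0.5538.


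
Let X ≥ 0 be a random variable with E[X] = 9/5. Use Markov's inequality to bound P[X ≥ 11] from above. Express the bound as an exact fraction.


μ = E[X] = 9/5, a = 11.
Markov: P[X ≥ 11] ≤ μ/a = (9/5)/11 = 9/55.
Numerically: ≈ 0.164.
(Since a = 11 > μ = 1.800, the bound 9/55 is < 1 and informative.)

P[X ≥ 11] ≤ 9/55 ≈ 0.164.


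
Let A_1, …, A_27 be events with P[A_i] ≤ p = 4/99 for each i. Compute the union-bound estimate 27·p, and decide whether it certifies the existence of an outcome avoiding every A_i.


Union bound: P[∪_{i=1}^{27} A_i] ≤ Σ_i P[A_i] ≤ 27·p = 27·(4/99) = 12/11.
Numerically: 12/11 ≈ 1.0909.
Is 12/11 < 1? NO.
Since the bound 12/11 is ≥ 1, the union bound is uninformative here; it does NOT by itself certify existence.

27·p = 12/11 ≈ 1.0909; existence NOT certified by the union bound.


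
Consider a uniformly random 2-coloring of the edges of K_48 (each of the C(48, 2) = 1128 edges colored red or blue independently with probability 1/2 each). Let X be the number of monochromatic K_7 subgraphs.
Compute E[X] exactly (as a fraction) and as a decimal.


Let X = Σ_S X_S over the C(48, 7) = 73629072 subsets S of size 7, where X_S = 1 if the K_7 on S is monochromatic.
For a fixed S, the K_7 on S has C(7, 2) = 21 edges. P[all 21 edges red] = (1/2)^21, and likewise for blue, so P[monochromatic] = 2·(1/2)^21 = 2^{1 − 21} = 1/1048576.
By linearity of expectation: E[X] = C(48, 7) · 2^{1 − 21} = 73629072 · 1/1048576 = 4601817/65536.
Numerically: E[X] ≈ 70.2182.

E[X] = C(48,7)·2^(1−C(7,2)) = 4601817/65536 ≈ 70.2182.


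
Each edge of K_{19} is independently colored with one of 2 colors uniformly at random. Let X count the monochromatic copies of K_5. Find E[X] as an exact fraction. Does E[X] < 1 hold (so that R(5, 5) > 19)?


E[X] = C(19, 5) · 2^{1 − 10} = 11628 · 2^{−9} = 11628/512.
As a reduced fraction: E[X] = 2907/128 ≈ 22.710938.
Is E[X] < 1? NO.
Since E[X] ≥ 1, the first-moment bound is inconclusive at n = 19; it does NOT by itself certify R(5, 5) > 19.

E[X] = 2907/128 ≈ 22.710938; E[X] ≥ 1; first-moment method inconclusive here.


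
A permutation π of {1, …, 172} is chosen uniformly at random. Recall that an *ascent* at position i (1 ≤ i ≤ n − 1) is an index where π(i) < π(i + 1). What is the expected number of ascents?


Write X = Σ X_I over i = 1, …, 171, with X_I the indicator of one ascent.
There are 171 indicators.
For each fixed i, the pair (π(i), π(i+1)) is a uniformly random ordered pair of distinct values from {1, …, 172}; by symmetry P[π(i) < π(i+1)] = 1/2.
By linearity: E[X] = 171 · (1/2) = (172 − 1) · (1/2) = 171/2 ≈ 85.50000.

E[X] = 171/2 = 85.50000.


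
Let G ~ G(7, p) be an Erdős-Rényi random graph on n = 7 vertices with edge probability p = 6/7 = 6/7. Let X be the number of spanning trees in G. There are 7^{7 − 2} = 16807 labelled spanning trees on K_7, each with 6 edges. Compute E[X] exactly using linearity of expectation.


K_7 has 7^{7 − 2} = 16807 labelled spanning trees.
For each such spanning tree H, let X_H = 1 if all 6 edges of H are present in G. Then P[X_H = 1] = p^{6} = (6/7)^{6} = 46656/117649.
By linearity: E[X] = Σ_H E[X_H] = 16807 · p^{6} = 16807 · 46656/117649 = 46656/7.
Numerically: E[X] ≈ 6.67e+03.

E[X] = 16807 · (6/7)^{6} = 46656/7 ≈ 6.67e+03.


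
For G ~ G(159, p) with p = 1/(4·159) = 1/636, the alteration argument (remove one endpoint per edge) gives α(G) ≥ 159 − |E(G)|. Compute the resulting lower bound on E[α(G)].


E[|E(G)|] = C(159, 2)·p = 12561 · (1/636) = 79/4.
E[α(G)] ≥ n − E[|E(G)|] = 159 − 79/4 = 557/4.
Numerically: ≈ 139.250.
(This is only a lower bound; the true E[α(G)] may be larger.)

E[α(G)] ≥ 557/4 ≈ 139.250.


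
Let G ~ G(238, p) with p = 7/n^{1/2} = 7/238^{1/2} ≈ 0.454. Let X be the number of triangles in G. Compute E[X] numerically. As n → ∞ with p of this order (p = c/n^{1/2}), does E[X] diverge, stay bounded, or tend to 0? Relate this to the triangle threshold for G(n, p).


Number of potential triangles: C(238, 3) = 2218636.
Each occurs with probability p³ ≈ (0.454)³ ≈ 9.34176e-02.
By linearity: E[X] = C(238, 3)·p³ ≈ 2218636 · 9.34176e-02 ≈ 207259.640.
Since α = 1/2 < 1, p = c/n^{1/2} ≫ 1/n is above the triangle threshold p ~ 1/n. Asymptotically E[X] ~ (c³/6)·n^{3(1−α)} = (7³/6)·n^{1.5} → ∞; triangles are abundant w.h.p.

E[X] ≈ 207259.640; in regime p = Θ(1/n^{1/2}) E[X] diverges (above the triangle threshold p ~ 1/n).


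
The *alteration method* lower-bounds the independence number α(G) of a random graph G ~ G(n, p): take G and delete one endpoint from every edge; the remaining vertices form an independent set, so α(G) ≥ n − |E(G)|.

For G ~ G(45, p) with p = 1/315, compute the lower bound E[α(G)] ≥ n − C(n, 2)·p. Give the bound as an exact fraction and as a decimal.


E[|E(G)|] = C(45, 2)·p = 990 · (1/315) = 22/7.
E[α(G)] ≥ n − E[|E(G)|] = 45 − 22/7 = 293/7.
Numerically: ≈ 41.857143.
(This is only a lower bound; the true E[α(G)] may be larger.)

E[α(G)] ≥ 293/7 ≈ 41.857143.


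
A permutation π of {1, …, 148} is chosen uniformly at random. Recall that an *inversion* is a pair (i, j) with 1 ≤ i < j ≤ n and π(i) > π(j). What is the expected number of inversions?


Write X = Σ X_I over the C(148, 2) = 10878 pairs i < j, with X_I the indicator of one inversion.
There are 10878 indicators.
For each fixed pair i < j, the values π(i) and π(j) are two distinct elements of {1, …, 148} in uniformly random order; by symmetry P[π(i) > π(j)] = 1/2.
By linearity: E[X] = 10878 · (1/2) = C(148, 2) · (1/2) = 10878/2 = 5439 ≈ 5439.0000.

E[X] = 5439 = 5439.0000.
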